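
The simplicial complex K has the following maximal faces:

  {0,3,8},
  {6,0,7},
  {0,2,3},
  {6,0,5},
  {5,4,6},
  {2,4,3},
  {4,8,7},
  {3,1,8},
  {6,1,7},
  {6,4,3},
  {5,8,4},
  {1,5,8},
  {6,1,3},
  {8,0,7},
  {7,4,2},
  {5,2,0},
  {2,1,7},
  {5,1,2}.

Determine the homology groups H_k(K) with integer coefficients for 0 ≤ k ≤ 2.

H_0 ≅ Z,  H_1 ≅ Z^2,  H_2 ≅ Z.

We work with the vertex ordering 0 < 1 < 2 < 3 < 4 < 5 < 6 < 7 < 8. The simplices of K, each written with vertices in increasing order, are:

  0-simplices (9): [0], [1], [2], [3], [4], [5], [6], [7], [8]
  1-simplices (27): (27 of them)
  2-simplices (18): [0,2,3], [0,2,5], [0,3,8], [0,5,6], [0,6,7], [0,7,8], [1,2,5], [1,2,7], [1,3,6], [1,3,8], [1,5,8], [1,6,7], [2,3,4], [2,4,7], [3,4,6], [4,5,6], [4,5,8], [4,7,8]

so the chain groups are C_0 ≅ Z^9, C_1 ≅ Z^27, C_2 ≅ Z^18.

The boundary map ∂_1: C_1 → C_0 sends each edge [p,q] (with p < q) to q − p.
This gives a 9×27 integer matrix of rank 8; reducing to Smith normal form yields diagonal entries (1,1,1,1,1,1,1,1).

∂_2: C_2 → C_1 acts by ∂[p,q,r] = [q,r] − [p,r] + [p,q]. For instance
  ∂[1,5,8] = [5,8] − [1,8] + [1,5],
  ∂[0,2,5] = [2,5] − [0,5] + [0,2].
As a 27×18 matrix over Z this has rank 17, with invariant factors (1,1,1,1,1,1,1,1,1,1,1,1,1,1,1,1,1).

Now H_k = ker ∂_k / im ∂_{k+1}, so:

  H_0: rank C_0 − rank ∂_1 = 9 − 8 = 1, and the invariant factors of ∂_1 are all 1, so H_0 = Z.
  H_1: rank ker ∂_1 − rank ∂_2 = (27 − 8) − 17 = 2, and the invariant factors of ∂_2 are all 1, so H_1 = Z^2.
  H_2: rank ker ∂_2 − rank ∂_3 = (18 − 17) − 0 = 1, and there is no ∂_3, so H_2 = Z.

As a check, the Euler characteristic is 9 − 27 + 18 = 0, which agrees with 1 − 2 + 1 = 0.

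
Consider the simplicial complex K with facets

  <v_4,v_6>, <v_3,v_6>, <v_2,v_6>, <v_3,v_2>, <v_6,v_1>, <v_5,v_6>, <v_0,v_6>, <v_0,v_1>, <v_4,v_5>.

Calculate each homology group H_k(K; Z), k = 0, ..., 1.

We work with the vertex ordering v_0 < v_1 < v_2 < v_3 < v_4 < v_5 < v_6. The simplices of K, each written with vertices in increasing order, are:

  0-simplices (7): [v_0], [v_1], [v_2], [v_3], [v_4], [v_5], [v_6]
  1-simplices (9): [v_0,v_1], [v_0,v_6], [v_1,v_6], [v_2,v_3], [v_2,v_6], [v_3,v_6], [v_4,v_5], [v_4,v_6], [v_5,v_6]

giving chain groups C_0 ≅ Z^7, C_1 ≅ Z^9.

The boundary map ∂_1: C_1 → C_0 sends each edge [p,q] (with p < q) to q − p. For instance
  ∂[v_1,v_6] = [v_6] − [v_1].
The resulting 7×9 matrix has rank 6, and its Smith normal form has invariant factors (1,1,1,1,1,1).

Computing H_k = (kernel of ∂_k) / (image of ∂_{k+1}):

  H_0: rank C_0 − rank ∂_1 = 7 − 6 = 1, and the invariant factors of ∂_1 are all 1, so H_0 = Z.
  H_1: rank ker ∂_1 − rank ∂_2 = (9 − 6) − 0 = 3, and there is no ∂_2, so H_1 = Z^3.

As a check, the Euler characteristic is 7 − 9 = -2, which agrees with 1 − 3 = -2.

H_0 ≅ Z,  H_1 ≅ Z^3.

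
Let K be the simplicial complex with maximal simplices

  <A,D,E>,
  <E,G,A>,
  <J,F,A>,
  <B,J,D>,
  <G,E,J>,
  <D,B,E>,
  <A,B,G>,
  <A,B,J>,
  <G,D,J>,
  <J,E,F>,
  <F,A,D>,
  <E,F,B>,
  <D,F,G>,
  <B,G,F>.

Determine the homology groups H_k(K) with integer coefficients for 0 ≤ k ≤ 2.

H_0 ≅ Z,  H_1 ≅ Z^2,  H_2 ≅ Z.

Take the total order A < B < D < E < F < G < J on the vertex set. Then K (dimension 2) consists of the simplices:

  0-simplices (7): A, B, D, E, F, G, J
  1-simplices (21): AB, AD, AE, AF, AG, AJ, BD, BE, BF, BG, BJ, DE, DF, DG, DJ, EF, EG, EJ, FG, FJ, GJ
  2-simplices (14): ABG, ABJ, ADE, ADF, AEG, AFJ, BDE, BDJ, BEF, BFG, DFG, DGJ, EFJ, EGJ

so the chain groups are C_0 ≅ Z^7, C_1 ≅ Z^21, C_2 ≅ Z^14.

The boundary map ∂_1: C_1 → C_0 is given by ∂[p,q] = [q] − [p]. For instance
  ∂BF = F − B.
The 7×21 boundary matrix has rank 6 and Smith normal form diag(1,1,1,1,1,1).

The boundary map ∂_2: C_2 → C_1 maps a triangle to the signed sum of its edges. For instance
  ∂EFJ = FJ − EJ + EF,
  ∂ABG = BG − AG + AB.
The 21×14 boundary matrix has rank 13 and Smith normal form diag(1,1,1,1,1,1,1,1,1,1,1,1,1).

Computing H_k = (kernel of ∂_k) / (image of ∂_{k+1}):

  H_0: rank C_0 − rank ∂_1 = 7 − 6 = 1, and the invariant factors of ∂_1 are all 1, so H_0 = Z.
  H_1: rank ker ∂_1 − rank ∂_2 = (21 − 6) − 13 = 2, and the invariant factors of ∂_2 are all 1, so H_1 = Z^2.
  H_2: rank ker ∂_2 − rank ∂_3 = (14 − 13) − 0 = 1, and there is no ∂_3, so H_2 = Z.

As a check, the Euler characteristic is 7 − 21 + 14 = 0, which agrees with 1 − 2 + 1 = 0.
(K is a triangulation of the torus T^2.)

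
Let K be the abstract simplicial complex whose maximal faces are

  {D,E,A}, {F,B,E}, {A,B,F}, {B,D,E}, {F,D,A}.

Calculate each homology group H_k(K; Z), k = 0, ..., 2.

Order the vertices as A < B < D < E < F. Listing each simplex with vertices in this order, K has dimension 2 with simplices:

  0-simplices (5): A, B, D, E, F
  1-simplices (10): AB, AD, AE, AF, BD, BE, BF, DE, DF, EF
  2-simplices (5): ABF, ADE, ADF, BDE, BEF

giving chain groups C_0 ≅ Z^5, C_1 ≅ Z^10, C_2 ≅ Z^5.

The boundary map ∂_1: C_1 → C_0 is given by ∂[p,q] = [q] − [p].
As a 5×10 matrix over Z this has rank 4, with invariant factors (1,1,1,1).

Boundary ∂_2: C_2 → C_1 sends each 2-simplex [p,q,r] to [q,r] − [p,r] + [p,q]. For instance
  ∂ADF = DF − AF + AD,
  ∂ADE = DE − AE + AD.
The 10×5 boundary matrix has rank 5 and Smith normal form diag(1,1,1,1,1).

From H_k ≅ ker(∂_k) / im(∂_{k+1}) we obtain:

  H_0: rank C_0 − rank ∂_1 = 5 − 4 = 1, and the invariant factors of ∂_1 are all 1, so H_0 ≅ Z.
  H_1: rank ker ∂_1 − rank ∂_2 = (10 − 4) − 5 = 1, and the invariant factors of ∂_2 are all 1, so H_1 ≅ Z.
  H_2: rank ker ∂_2 − rank ∂_3 = (5 − 5) − 0 = 0, and there is no ∂_3, so H_2 ≅ 0.

H_0 = Z,  H_1 = Z,  H_2 = 0.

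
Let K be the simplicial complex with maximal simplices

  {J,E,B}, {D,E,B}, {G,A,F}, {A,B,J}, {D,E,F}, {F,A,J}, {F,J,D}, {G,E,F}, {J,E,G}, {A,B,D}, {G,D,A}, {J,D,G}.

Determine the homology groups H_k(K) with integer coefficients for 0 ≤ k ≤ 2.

We work with the vertex ordering A < B < D < E < F < G < J. The simplices of K, each written with vertices in increasing order, are:

  0-simplices (7): A, B, D, E, F, G, J
  1-simplices (18): AB, AD, AF, AG, AJ, BD, BE, BJ, DE, DF, DG, DJ, EF, EG, EJ, FG, FJ, GJ
  2-simplices (12): ABD, ABJ, ADG, AFG, AFJ, BDE, BEJ, DEF, DFJ, DGJ, EFG, EGJ

so the chain groups are C_0 ≅ Z^7, C_1 ≅ Z^18, C_2 ≅ Z^12.

∂_1: C_1 → C_0 maps an edge to its endpoints' difference, ∂[p,q] = q − p. For instance
  ∂DE = E − D.
As a 7×18 matrix over Z this has rank 6, with invariant factors (1,1,1,1,1,1).

∂_2: C_2 → C_1 acts by ∂[p,q,r] = [q,r] − [p,r] + [p,q]. For instance
  ∂AFG = FG − AG + AF,
  ∂ABD = BD − AD + AB.
As a 18×12 matrix over Z this has rank 12, with invariant factors (1,1,1,1,1,1,1,1,1,1,1,2).

Now H_k = ker ∂_k / im ∂_{k+1}, so:

  H_0: rank C_0 − rank ∂_1 = 7 − 6 = 1, and the invariant factors of ∂_1 are all 1, so H_0 ≅ Z.
  H_1: rank ker ∂_1 − rank ∂_2 = (18 − 6) − 12 = 0, and ∂_2 has invariant factor 2 > 1, so H_1 ≅ Z_2.
  H_2: rank ker ∂_2 − rank ∂_3 = (12 − 12) − 0 = 0, and there is no ∂_3, so H_2 ≅ 0.

H_0 ≅ Z,  H_1 ≅ Z_2,  H_2 = 0.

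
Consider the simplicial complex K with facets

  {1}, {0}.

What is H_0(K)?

H_0 = Z^2.

Fix the vertex order 0 < 1 and write every simplex with vertices in increasing order. Then dim K = 0 and the simplices of K are:

  0-simplices (2): [0], [1]

so the chain groups are C_0 ≅ Z^2.

Reading off H_k = ker ∂_k / im ∂_{k+1}:

  H_0: rank C_0 − rank ∂_1 = 2 − 0 = 2, and there is no ∂_1, so H_0 = Z^2.

(K is a triangulation of a set of 2 points.)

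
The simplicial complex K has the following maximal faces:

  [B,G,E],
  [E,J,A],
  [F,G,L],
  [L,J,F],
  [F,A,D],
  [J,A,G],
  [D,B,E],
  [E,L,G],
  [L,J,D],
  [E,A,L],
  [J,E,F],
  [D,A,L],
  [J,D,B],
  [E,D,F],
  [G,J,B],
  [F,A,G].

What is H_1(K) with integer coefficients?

K has 8 vertices, 24 edges, 16 triangles.
rank ∂_1 = 7, rank ∂_2 = 15 ⇒ b_1 = 24 − 7 − 15 = 2; all invariant factors of ∂_2 are 1 so no torsion. So H_1 = Z^2.

H_1 ≅ Z^2.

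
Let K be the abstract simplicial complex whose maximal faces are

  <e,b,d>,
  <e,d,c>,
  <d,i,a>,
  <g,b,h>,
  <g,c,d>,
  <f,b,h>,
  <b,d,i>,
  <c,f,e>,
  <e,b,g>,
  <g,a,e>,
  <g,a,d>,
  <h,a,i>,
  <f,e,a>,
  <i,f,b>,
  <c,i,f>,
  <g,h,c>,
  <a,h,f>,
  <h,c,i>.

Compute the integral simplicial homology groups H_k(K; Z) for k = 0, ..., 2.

H_0 ≅ Z,  H_1 ≅ Z × Z/2,  H_2 = 0.

We work with the vertex ordering a < b < c < d < e < f < g < h < i. The simplices of K, each written with vertices in increasing order, are:

  0-simplices (9): a, b, c, d, e, f, g, h, i
  1-simplices (27): ad, ae, af, ag, ah, ai, bd, be, bf, bg, bh, bi, cd, ce, cf, cg, ch, ci, de, dg, di, ef, eg, fh, fi, gh, hi
  2-simplices (18): adg, adi, aef, aeg, afh, ahi, bde, bdi, beg, bfh, bfi, bgh, cde, cdg, cef, cfi, cgh, chi

Hence C_0 ≅ Z^9, C_1 ≅ Z^27, C_2 ≅ Z^18.

The boundary map ∂_1: C_1 → C_0 maps an edge to its endpoints' difference, ∂[p,q] = q − p. For instance
  ∂dg = g − d.
The resulting 9×27 matrix has rank 8, and its Smith normal form has invariant factors (1,1,1,1,1,1,1,1).

Boundary ∂_2: C_2 → C_1 acts by ∂[p,q,r] = [q,r] − [p,r] + [p,q]. For instance
  ∂adg = dg − ag + ad,
  ∂cde = de − ce + cd.
The 27×18 boundary matrix has rank 18 and Smith normal form diag(1,1,1,1,1,1,1,1,1,1,1,1,1,1,1,1,1,2).

From H_k ≅ ker(∂_k) / im(∂_{k+1}) we obtain:

  H_0: rank C_0 − rank ∂_1 = 9 − 8 = 1, and the invariant factors of ∂_1 are all 1, so H_0 ≅ Z.
  H_1: rank ker ∂_1 − rank ∂_2 = (27 − 8) − 18 = 1, and ∂_2 has invariant factor 2 > 1, so H_1 ≅ Z × Z/2.
  H_2: rank ker ∂_2 − rank ∂_3 = (18 − 18) − 0 = 0, and there is no ∂_3, so H_2 ≅ 0.

(K is a triangulation of the Klein bottle.)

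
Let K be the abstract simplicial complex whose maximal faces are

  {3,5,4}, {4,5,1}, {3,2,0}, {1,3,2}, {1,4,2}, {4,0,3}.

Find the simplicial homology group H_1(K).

H_1 ≅ Z.

Order the vertices as 0 < 1 < 2 < 3 < 4 < 5. Listing each simplex with vertices in this order, K has dimension 2 with simplices:

  0-simplices (6): [0], [1], [2], [3], [4], [5]
  1-simplices (12): [0,2], [0,3], [0,4], [1,2], [1,3], [1,4], [1,5], [2,3], [2,4], [3,4], [3,5], [4,5]
  2-simplices (6): [0,2,3], [0,3,4], [1,2,3], [1,2,4], [1,4,5], [3,4,5]

giving chain groups C_0 ≅ Z^6, C_1 ≅ Z^12, C_2 ≅ Z^6.

Boundary ∂_1: C_1 → C_0 is given by ∂[p,q] = [q] − [p]. For instance
  ∂[1,4] = [4] − [1].
The 6×12 boundary matrix has rank 5 and Smith normal form diag(1,1,1,1,1).

∂_2: C_2 → C_1 sends each 2-simplex [p,q,r] to [q,r] − [p,r] + [p,q]. For instance
  ∂[1,2,3] = [2,3] − [1,3] + [1,2],
  ∂[1,4,5] = [4,5] − [1,5] + [1,4].
The 12×6 boundary matrix has rank 6 and Smith normal form diag(1,1,1,1,1,1).

Reading off H_k = ker ∂_k / im ∂_{k+1}:

  H_1: rank ker ∂_1 − rank ∂_2 = (12 − 5) − 6 = 1, and the invariant factors of ∂_2 are all 1, so H_1 ≅ Z.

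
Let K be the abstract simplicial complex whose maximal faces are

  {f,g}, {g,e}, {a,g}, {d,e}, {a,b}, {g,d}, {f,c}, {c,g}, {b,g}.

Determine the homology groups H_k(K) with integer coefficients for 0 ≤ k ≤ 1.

H_0 = Z,  H_1 = Z^3.

We work with the vertex ordering a < b < c < d < e < f < g. The simplices of K, each written with vertices in increasing order, are:

  0-simplices (7): a, b, c, d, e, f, g
  1-simplices (9): ab, ag, bg, cf, cg, de, dg, eg, fg

giving chain groups C_0 ≅ Z^7, C_1 ≅ Z^9.

∂_1: C_1 → C_0 is given by ∂[p,q] = [q] − [p].
This gives a 7×9 integer matrix of rank 6; reducing to Smith normal form yields diagonal entries (1,1,1,1,1,1).

Computing H_k = (kernel of ∂_k) / (image of ∂_{k+1}):

  H_0: rank C_0 − rank ∂_1 = 7 − 6 = 1, and the invariant factors of ∂_1 are all 1, so H_0 ≅ Z.
  H_1: rank ker ∂_1 − rank ∂_2 = (9 − 6) − 0 = 3, and there is no ∂_2, so H_1 ≅ Z^3.

As a check, the Euler characteristic is 7 − 9 = -2, which agrees with 1 − 3 = -2.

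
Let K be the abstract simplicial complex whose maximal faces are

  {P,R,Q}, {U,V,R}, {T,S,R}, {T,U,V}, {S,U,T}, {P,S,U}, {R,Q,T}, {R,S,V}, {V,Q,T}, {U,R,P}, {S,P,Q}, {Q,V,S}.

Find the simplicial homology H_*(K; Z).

H_0 = Z,  H_1 = Z/2Z,  H_2 = 0.

Fix the vertex order P < Q < R < S < T < U < V and write every simplex with vertices in increasing order. Then dim K = 2 and the simplices of K are:

  0-simplices (7): P, Q, R, S, T, U, V
  1-simplices (18): PQ, PR, PS, PU, QR, QS, QT, QV, RS, RT, RU, RV, ST, SU, SV, TU, TV, UV
  2-simplices (12): PQR, PQS, PRU, PSU, QRT, QSV, QTV, RST, RSV, RUV, STU, TUV

giving chain groups C_0 ≅ Z^7, C_1 ≅ Z^18, C_2 ≅ Z^12.

The boundary map ∂_1: C_1 → C_0 maps an edge to its endpoints' difference, ∂[p,q] = q − p.
This gives a 7×18 integer matrix of rank 6; reducing to Smith normal form yields diagonal entries (1,1,1,1,1,1).

Boundary ∂_2: C_2 → C_1 acts by ∂[p,q,r] = [q,r] − [p,r] + [p,q]. For instance
  ∂QSV = SV − QV + QS,
  ∂QRT = RT − QT + QR.
This gives a 18×12 integer matrix of rank 12; reducing to Smith normal form yields diagonal entries (1,1,1,1,1,1,1,1,1,1,1,2).

Computing H_k = (kernel of ∂_k) / (image of ∂_{k+1}):

  H_0: rank C_0 − rank ∂_1 = 7 − 6 = 1, and the invariant factors of ∂_1 are all 1, so H_0 = Z.
  H_1: rank ker ∂_1 − rank ∂_2 = (18 − 6) − 12 = 0, and ∂_2 has invariant factor 2 > 1, so H_1 = Z/2Z.
  H_2: rank ker ∂_2 − rank ∂_3 = (12 − 12) − 0 = 0, and there is no ∂_3, so H_2 = 0.

(K is a triangulation of the real projective plane RP^2.)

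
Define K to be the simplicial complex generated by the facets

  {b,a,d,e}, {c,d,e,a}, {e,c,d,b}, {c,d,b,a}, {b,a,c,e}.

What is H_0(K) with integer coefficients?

H_0 = Z.

We work with the vertex ordering a < b < c < d < e. The simplices of K, each written with vertices in increasing order, are:

  0-simplices (5): a, b, c, d, e
  1-simplices (10): ab, ac, ad, ae, bc, bd, be, cd, ce, de
  2-simplices (10): abc, abd, abe, acd, ace, ade, bcd, bce, bde, cde
  3-simplices (5): abcd, abce, abde, acde, bcde

so the chain groups are C_0 ≅ Z^5, C_1 ≅ Z^10, C_2 ≅ Z^10, C_3 ≅ Z^5.

The boundary map ∂_1: C_1 → C_0 maps an edge to its endpoints' difference, ∂[p,q] = q − p.
This gives a 5×10 integer matrix of rank 4; reducing to Smith normal form yields diagonal entries (1,1,1,1).

The boundary map ∂_2: C_2 → C_1 maps a triangle to the signed sum of its edges. For instance
  ∂abd = bd − ad + ab,
  ∂acd = cd − ad + ac.
As a 10×10 matrix over Z this has rank 6, with invariant factors (1,1,1,1,1,1).

Boundary ∂_3: C_3 → C_2 sends each 3-simplex σ to the alternating sum Σ_i (−1)^i (σ with its i-th vertex removed). For instance
  ∂abce = bce − ace + abe − abc,
  ∂bcde = cde − bde + bce − bcd.
The 10×5 boundary matrix has rank 4 and Smith normal form diag(1,1,1,1).

Now H_k = ker ∂_k / im ∂_{k+1}, so:

  H_0: rank C_0 − rank ∂_1 = 5 − 4 = 1, and the invariant factors of ∂_1 are all 1, so H_0 = Z.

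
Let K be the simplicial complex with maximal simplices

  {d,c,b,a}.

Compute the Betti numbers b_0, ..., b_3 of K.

Fix the vertex order a < b < c < d and write every simplex with vertices in increasing order. Then dim K = 3 and the simplices of K are:

  0-simplices (4): a, b, c, d
  1-simplices (6): ab, ac, ad, bc, bd, cd
  2-simplices (4): abc, abd, acd, bcd
  3-simplices (1): abcd

so the chain groups are C_0 ≅ Z^4, C_1 ≅ Z^6, C_2 ≅ Z^4, C_3 ≅ Z^1.

Boundary ∂_1: C_1 → C_0 is given by ∂[p,q] = [q] − [p].
The resulting 4×6 matrix has rank 3, and its Smith normal form has invariant factors (1,1,1).

∂_2: C_2 → C_1 sends each 2-simplex [p,q,r] to [q,r] − [p,r] + [p,q]. For instance
  ∂abd = bd − ad + ab,
  ∂acd = cd − ad + ac.
The 6×4 boundary matrix has rank 3 and Smith normal form diag(1,1,1).

The boundary map ∂_3: C_3 → C_2 sends each 3-simplex σ to the alternating sum Σ_i (−1)^i (σ with its i-th vertex removed). For instance
  ∂abcd = bcd − acd + abd − abc.
The resulting 4×1 matrix has rank 1, and its Smith normal form has invariant factors (1).

From H_k ≅ ker(∂_k) / im(∂_{k+1}) we obtain:

  H_0: rank C_0 − rank ∂_1 = 4 − 3 = 1, and the invariant factors of ∂_1 are all 1, so H_0 ≅ Z.
  H_1: rank ker ∂_1 − rank ∂_2 = (6 − 3) − 3 = 0, and the invariant factors of ∂_2 are all 1, so H_1 ≅ 0.
  H_2: rank ker ∂_2 − rank ∂_3 = (4 − 3) − 1 = 0, and the invariant factors of ∂_3 are all 1, so H_2 ≅ 0.
  H_3: rank ker ∂_3 − rank ∂_4 = (1 − 1) − 0 = 0, and there is no ∂_4, so H_3 ≅ 0.

As a check, the Euler characteristic is 4 − 6 + 4 − 1 = 1, which agrees with 1 − 0 + 0 − 0 = 1.

Hence the Betti numbers are b_0 = 1, b_1 = 0, b_2 = 0, b_3 = 0.

b_0 = 1, b_1 = 0, b_2 = 0, b_3 = 0.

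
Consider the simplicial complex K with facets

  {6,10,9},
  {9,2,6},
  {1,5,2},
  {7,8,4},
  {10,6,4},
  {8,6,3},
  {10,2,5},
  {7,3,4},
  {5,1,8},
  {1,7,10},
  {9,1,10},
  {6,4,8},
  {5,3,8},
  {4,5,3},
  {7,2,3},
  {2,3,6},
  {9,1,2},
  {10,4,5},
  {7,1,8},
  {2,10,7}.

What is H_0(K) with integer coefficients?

H_0 = Z.

Take the total order 1 < 2 < 3 < 4 < 5 < 6 < 7 < 8 < 9 < 10 on the vertex set. Then K (dimension 2) consists of the simplices:

  0-simplices (10): [1], [2], [3], [4], [5], [6], [7], [8], [9], [10]
  1-simplices (30): (30 of them)
  2-simplices (20): (20 of them)

Hence C_0 ≅ Z^10, C_1 ≅ Z^30, C_2 ≅ Z^20.

Boundary ∂_1: C_1 → C_0 maps an edge to its endpoints' difference, ∂[p,q] = q − p. For instance
  ∂[1,7] = [7] − [1].
As a 10×30 matrix over Z this has rank 9, with invariant factors (1,1,1,1,1,1,1,1,1).

Boundary ∂_2: C_2 → C_1 acts by ∂[p,q,r] = [q,r] − [p,r] + [p,q]. For instance
  ∂[2,7,10] = [7,10] − [2,10] + [2,7],
  ∂[1,2,5] = [2,5] − [1,5] + [1,2].
As a 30×20 matrix over Z this has rank 20, with invariant factors (1,1,1,1,1,1,1,1,1,1,1,1,1,1,1,1,1,1,1,2).

From H_k ≅ ker(∂_k) / im(∂_{k+1}) we obtain:

  H_0: rank C_0 − rank ∂_1 = 10 − 9 = 1, and the invariant factors of ∂_1 are all 1, so H_0 ≅ Z.

(K is a triangulation of the Klein bottle.)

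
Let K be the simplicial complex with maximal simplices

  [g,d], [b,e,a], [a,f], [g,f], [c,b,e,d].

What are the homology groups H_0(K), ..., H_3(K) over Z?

Order the vertices as a < b < c < d < e < f < g. Listing each simplex with vertices in this order, K has dimension 3 with simplices:

  0-simplices (7): a, b, c, d, e, f, g
  1-simplices (11): ab, ae, af, bc, bd, be, cd, ce, de, dg, fg
  2-simplices (5): abe, bcd, bce, bde, cde
  3-simplices (1): bcde

so the chain groups are C_0 ≅ Z^7, C_1 ≅ Z^11, C_2 ≅ Z^5, C_3 ≅ Z^1.

∂_1: C_1 → C_0 is given by ∂[p,q] = [q] − [p]. For instance
  ∂fg = g − f.
The resulting 7×11 matrix has rank 6, and its Smith normal form has invariant factors (1,1,1,1,1,1).

∂_2: C_2 → C_1 acts by ∂[p,q,r] = [q,r] − [p,r] + [p,q]. For instance
  ∂bce = ce − be + bc,
  ∂abe = be − ae + ab.
As a 11×5 matrix over Z this has rank 4, with invariant factors (1,1,1,1).

∂_3: C_3 → C_2 sends each 3-simplex σ to the alternating sum Σ_i (−1)^i (σ with its i-th vertex removed). For instance
  ∂bcde = cde − bde + bce − bcd.
The 5×1 boundary matrix has rank 1 and Smith normal form diag(1).

Computing H_k = (kernel of ∂_k) / (image of ∂_{k+1}):

  H_0: rank C_0 − rank ∂_1 = 7 − 6 = 1, and the invariant factors of ∂_1 are all 1, so H_0 = Z.
  H_1: rank ker ∂_1 − rank ∂_2 = (11 − 6) − 4 = 1, and the invariant factors of ∂_2 are all 1, so H_1 = Z.
  H_2: rank ker ∂_2 − rank ∂_3 = (5 − 4) − 1 = 0, and the invariant factors of ∂_3 are all 1, so H_2 = 0.
  H_3: rank ker ∂_3 − rank ∂_4 = (1 − 1) − 0 = 0, and there is no ∂_4, so H_3 = 0.

H_0 = Z,  H_1 = Z,  H_2 = 0,  H_3 = 0.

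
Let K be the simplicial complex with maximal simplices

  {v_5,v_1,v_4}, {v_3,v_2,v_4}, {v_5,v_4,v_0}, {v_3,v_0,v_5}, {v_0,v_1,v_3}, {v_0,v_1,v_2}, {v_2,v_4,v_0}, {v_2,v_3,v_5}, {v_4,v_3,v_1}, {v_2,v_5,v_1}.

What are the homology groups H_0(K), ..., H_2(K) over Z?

K has 6 vertices, 15 edges, 10 triangles.
rank ∂_0 = 0, rank ∂_1 = 5 ⇒ b_0 = 6 − 0 − 5 = 1; all invariant factors of ∂_1 are 1 so no torsion. So H_0 ≅ Z.
rank ∂_1 = 5, rank ∂_2 = 10 ⇒ b_1 = 15 − 5 − 10 = 0; ∂_2 has invariant factor(s) [2] giving torsion. So H_1 ≅ Z/2.
rank ∂_2 = 10, rank ∂_3 = 0 ⇒ b_2 = 10 − 10 − 0 = 0. So H_2 ≅ 0.

H_0 ≅ Z,  H_1 ≅ Z/2,  H_2 = 0.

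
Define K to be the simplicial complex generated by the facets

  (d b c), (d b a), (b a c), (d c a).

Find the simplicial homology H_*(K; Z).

H_0 = Z,  H_1 = 0,  H_2 = Z.

Fix the vertex order a < b < c < d and write every simplex with vertices in increasing order. Then dim K = 2 and the simplices of K are:

  0-simplices (4): a, b, c, d
  1-simplices (6): ab, ac, ad, bc, bd, cd
  2-simplices (4): abc, abd, acd, bcd

Hence C_0 ≅ Z^4, C_1 ≅ Z^6, C_2 ≅ Z^4.

The boundary map ∂_1: C_1 → C_0 sends each edge [p,q] (with p < q) to q − p.
This gives a 4×6 integer matrix of rank 3; reducing to Smith normal form yields diagonal entries (1,1,1).

The boundary map ∂_2: C_2 → C_1 maps a triangle to the signed sum of its edges. For instance
  ∂abd = bd − ad + ab,
  ∂bcd = cd − bd + bc.
The 6×4 boundary matrix has rank 3 and Smith normal form diag(1,1,1).

Reading off H_k = ker ∂_k / im ∂_{k+1}:

  H_0: rank C_0 − rank ∂_1 = 4 − 3 = 1, and the invariant factors of ∂_1 are all 1, so H_0 ≅ Z.
  H_1: rank ker ∂_1 − rank ∂_2 = (6 − 3) − 3 = 0, and the invariant factors of ∂_2 are all 1, so H_1 ≅ 0.
  H_2: rank ker ∂_2 − rank ∂_3 = (4 − 3) − 0 = 1, and there is no ∂_3, so H_2 ≅ Z.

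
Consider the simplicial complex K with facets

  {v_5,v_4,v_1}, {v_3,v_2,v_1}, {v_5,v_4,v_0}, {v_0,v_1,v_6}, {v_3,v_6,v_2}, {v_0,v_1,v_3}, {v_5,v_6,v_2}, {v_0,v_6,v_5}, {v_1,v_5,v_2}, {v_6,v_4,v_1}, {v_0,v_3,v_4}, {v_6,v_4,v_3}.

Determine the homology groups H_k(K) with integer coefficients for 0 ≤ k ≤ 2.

Fix the vertex order v_0 < v_1 < v_2 < v_3 < v_4 < v_5 < v_6 and write every simplex with vertices in increasing order. Then dim K = 2 and the simplices of K are:

  0-simplices (7): [v_0], [v_1], [v_2], [v_3], [v_4], [v_5], [v_6]
  1-simplices (18): (18 of them)
  2-simplices (12): (12 of them)

Hence C_0 ≅ Z^7, C_1 ≅ Z^18, C_2 ≅ Z^12.

Boundary ∂_1: C_1 → C_0 maps an edge to its endpoints' difference, ∂[p,q] = q − p. For instance
  ∂[v_0,v_4] = [v_4] − [v_0].
This gives a 7×18 integer matrix of rank 6; reducing to Smith normal form yields diagonal entries (1,1,1,1,1,1).

∂_2: C_2 → C_1 acts by ∂[p,q,r] = [q,r] − [p,r] + [p,q]. For instance
  ∂[v_0,v_1,v_3] = [v_1,v_3] − [v_0,v_3] + [v_0,v_1],
  ∂[v_0,v_3,v_4] = [v_3,v_4] − [v_0,v_4] + [v_0,v_3].
The 18×12 boundary matrix has rank 12 and Smith normal form diag(1,1,1,1,1,1,1,1,1,1,1,2).

Now H_k = ker ∂_k / im ∂_{k+1}, so:

  H_0: rank C_0 − rank ∂_1 = 7 − 6 = 1, and the invariant factors of ∂_1 are all 1, so H_0 ≅ Z.
  H_1: rank ker ∂_1 − rank ∂_2 = (18 − 6) − 12 = 0, and ∂_2 has invariant factor 2 > 1, so H_1 ≅ Z_2.
  H_2: rank ker ∂_2 − rank ∂_3 = (12 − 12) − 0 = 0, and there is no ∂_3, so H_2 ≅ 0.

As a check, the Euler characteristic is 7 − 18 + 12 = 1, which agrees with 1 − 0 + 0 = 1.
(K is a triangulation of the real projective plane RP^2.)

H_0 = Z,  H_1 = Z_2,  H_2 = 0.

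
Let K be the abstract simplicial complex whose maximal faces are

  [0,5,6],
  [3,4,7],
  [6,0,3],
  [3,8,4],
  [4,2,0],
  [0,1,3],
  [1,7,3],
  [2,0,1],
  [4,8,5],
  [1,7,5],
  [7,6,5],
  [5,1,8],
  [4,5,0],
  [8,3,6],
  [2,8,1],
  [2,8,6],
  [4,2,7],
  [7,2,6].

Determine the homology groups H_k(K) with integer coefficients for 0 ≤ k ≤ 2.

Order the vertices as 0 < 1 < 2 < 3 < 4 < 5 < 6 < 7 < 8. Listing each simplex with vertices in this order, K has dimension 2 with simplices:

  0-simplices (9): [0], [1], [2], [3], [4], [5], [6], [7], [8]
  1-simplices (27): (27 of them)
  2-simplices (18): [0,1,2], [0,1,3], [0,2,4], [0,3,6], [0,4,5], [0,5,6], [1,2,8], [1,3,7], [1,5,7], [1,5,8], [2,4,7], [2,6,7], [2,6,8], [3,4,7], [3,4,8], [3,6,8], [4,5,8], [5,6,7]

Hence C_0 ≅ Z^9, C_1 ≅ Z^27, C_2 ≅ Z^18.

The boundary map ∂_1: C_1 → C_0 sends each edge [p,q] (with p < q) to q − p. For instance
  ∂[3,7] = [7] − [3].
The 9×27 boundary matrix has rank 8 and Smith normal form diag(1,1,1,1,1,1,1,1).

The boundary map ∂_2: C_2 → C_1 acts by ∂[p,q,r] = [q,r] − [p,r] + [p,q]. For instance
  ∂[1,5,7] = [5,7] − [1,7] + [1,5],
  ∂[3,6,8] = [6,8] − [3,8] + [3,6].
This gives a 27×18 integer matrix of rank 17; reducing to Smith normal form yields diagonal entries (1,1,1,1,1,1,1,1,1,1,1,1,1,1,1,1,1).

Now H_k = ker ∂_k / im ∂_{k+1}, so:

  H_0: rank C_0 − rank ∂_1 = 9 − 8 = 1, and the invariant factors of ∂_1 are all 1, so H_0 ≅ Z.
  H_1: rank ker ∂_1 − rank ∂_2 = (27 − 8) − 17 = 2, and the invariant factors of ∂_2 are all 1, so H_1 ≅ Z^2.
  H_2: rank ker ∂_2 − rank ∂_3 = (18 − 17) − 0 = 1, and there is no ∂_3, so H_2 ≅ Z.

H_0 ≅ Z,  H_1 ≅ Z^2,  H_2 ≅ Z.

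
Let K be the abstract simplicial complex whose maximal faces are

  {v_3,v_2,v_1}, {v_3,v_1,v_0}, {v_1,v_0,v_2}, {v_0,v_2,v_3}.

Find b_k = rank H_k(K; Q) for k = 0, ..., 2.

b_0 = 1, b_1 = 0, b_2 = 1.

Take the total order v_0 < v_1 < v_2 < v_3 on the vertex set. Then K (dimension 2) consists of the simplices:

  0-simplices (4): [v_0], [v_1], [v_2], [v_3]
  1-simplices (6): [v_0,v_1], [v_0,v_2], [v_0,v_3], [v_1,v_2], [v_1,v_3], [v_2,v_3]
  2-simplices (4): [v_0,v_1,v_2], [v_0,v_1,v_3], [v_0,v_2,v_3], [v_1,v_2,v_3]

giving chain groups C_0 ≅ Z^4, C_1 ≅ Z^6, C_2 ≅ Z^4.

Boundary ∂_1: C_1 → C_0 is given by ∂[p,q] = [q] − [p].
This gives a 4×6 integer matrix of rank 3; reducing to Smith normal form yields diagonal entries (1,1,1).

∂_2: C_2 → C_1 sends each 2-simplex [p,q,r] to [q,r] − [p,r] + [p,q]. For instance
  ∂[v_0,v_1,v_3] = [v_1,v_3] − [v_0,v_3] + [v_0,v_1],
  ∂[v_1,v_2,v_3] = [v_2,v_3] − [v_1,v_3] + [v_1,v_2].
As a 6×4 matrix over Z this has rank 3, with invariant factors (1,1,1).

Reading off H_k = ker ∂_k / im ∂_{k+1}:

  H_0: rank C_0 − rank ∂_1 = 4 − 3 = 1, and the invariant factors of ∂_1 are all 1, so H_0 = Z.
  H_1: rank ker ∂_1 − rank ∂_2 = (6 − 3) − 3 = 0, and the invariant factors of ∂_2 are all 1, so H_1 = 0.
  H_2: rank ker ∂_2 − rank ∂_3 = (4 − 3) − 0 = 1, and there is no ∂_3, so H_2 = Z.

Hence the Betti numbers are b_0 = 1, b_1 = 0, b_2 = 1.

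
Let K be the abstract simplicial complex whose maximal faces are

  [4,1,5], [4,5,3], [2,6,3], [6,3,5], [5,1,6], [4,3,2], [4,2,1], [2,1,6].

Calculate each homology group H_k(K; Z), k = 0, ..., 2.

H_0 ≅ Z,  H_1 = 0,  H_2 ≅ Z.

Take the total order 1 < 2 < 3 < 4 < 5 < 6 on the vertex set. Then K (dimension 2) consists of the simplices:

  0-simplices (6): [1], [2], [3], [4], [5], [6]
  1-simplices (12): [1,2], [1,4], [1,5], [1,6], [2,3], [2,4], [2,6], [3,4], [3,5], [3,6], [4,5], [5,6]
  2-simplices (8): [1,2,4], [1,2,6], [1,4,5], [1,5,6], [2,3,4], [2,3,6], [3,4,5], [3,5,6]

giving chain groups C_0 ≅ Z^6, C_1 ≅ Z^12, C_2 ≅ Z^8.

Boundary ∂_1: C_1 → C_0 maps an edge to its endpoints' difference, ∂[p,q] = q − p.
As a 6×12 matrix over Z this has rank 5, with invariant factors (1,1,1,1,1).

Boundary ∂_2: C_2 → C_1 sends each 2-simplex [p,q,r] to [q,r] − [p,r] + [p,q]. For instance
  ∂[1,4,5] = [4,5] − [1,5] + [1,4],
  ∂[1,2,6] = [2,6] − [1,6] + [1,2].
As a 12×8 matrix over Z this has rank 7, with invariant factors (1,1,1,1,1,1,1).

From H_k ≅ ker(∂_k) / im(∂_{k+1}) we obtain:

  H_0: rank C_0 − rank ∂_1 = 6 − 5 = 1, and the invariant factors of ∂_1 are all 1, so H_0 = Z.
  H_1: rank ker ∂_1 − rank ∂_2 = (12 − 5) − 7 = 0, and the invariant factors of ∂_2 are all 1, so H_1 = 0.
  H_2: rank ker ∂_2 − rank ∂_3 = (8 − 7) − 0 = 1, and there is no ∂_3, so H_2 = Z.

As a check, the Euler characteristic is 6 − 12 + 8 = 2, which agrees with 1 − 0 + 1 = 2.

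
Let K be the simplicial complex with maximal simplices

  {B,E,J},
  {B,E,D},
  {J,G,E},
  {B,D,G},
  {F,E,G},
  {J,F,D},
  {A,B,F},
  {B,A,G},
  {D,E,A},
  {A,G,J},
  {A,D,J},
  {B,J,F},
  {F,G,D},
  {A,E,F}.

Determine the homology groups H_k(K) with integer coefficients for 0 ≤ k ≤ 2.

Order the vertices as A < B < D < E < F < G < J. Listing each simplex with vertices in this order, K has dimension 2 with simplices:

  0-simplices (7): A, B, D, E, F, G, J
  1-simplices (21): AB, AD, AE, AF, AG, AJ, BD, BE, BF, BG, BJ, DE, DF, DG, DJ, EF, EG, EJ, FG, FJ, GJ
  2-simplices (14): ABF, ABG, ADE, ADJ, AEF, AGJ, BDE, BDG, BEJ, BFJ, DFG, DFJ, EFG, EGJ

Hence C_0 ≅ Z^7, C_1 ≅ Z^21, C_2 ≅ Z^14.

The boundary map ∂_1: C_1 → C_0 sends each edge [p,q] (with p < q) to q − p. For instance
  ∂AJ = J − A.
The 7×21 boundary matrix has rank 6 and Smith normal form diag(1,1,1,1,1,1).

The boundary map ∂_2: C_2 → C_1 acts by ∂[p,q,r] = [q,r] − [p,r] + [p,q]. For instance
  ∂AEF = EF − AF + AE,
  ∂DFJ = FJ − DJ + DF.
The resulting 21×14 matrix has rank 13, and its Smith normal form has invariant factors (1,1,1,1,1,1,1,1,1,1,1,1,1).

Computing H_k = (kernel of ∂_k) / (image of ∂_{k+1}):

  H_0: rank C_0 − rank ∂_1 = 7 − 6 = 1, and the invariant factors of ∂_1 are all 1, so H_0 = Z.
  H_1: rank ker ∂_1 − rank ∂_2 = (21 − 6) − 13 = 2, and the invariant factors of ∂_2 are all 1, so H_1 = Z^2.
  H_2: rank ker ∂_2 − rank ∂_3 = (14 − 13) − 0 = 1, and there is no ∂_3, so H_2 = Z.

H_0 ≅ Z,  H_1 ≅ Z^2,  H_2 ≅ Z.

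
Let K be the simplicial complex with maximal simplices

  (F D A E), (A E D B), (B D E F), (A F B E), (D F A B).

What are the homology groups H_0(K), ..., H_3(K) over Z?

We work with the vertex ordering A < B < D < E < F. The simplices of K, each written with vertices in increasing order, are:

  0-simplices (5): A, B, D, E, F
  1-simplices (10): AB, AD, AE, AF, BD, BE, BF, DE, DF, EF
  2-simplices (10): ABD, ABE, ABF, ADE, ADF, AEF, BDE, BDF, BEF, DEF
  3-simplices (5): ABDE, ABDF, ABEF, ADEF, BDEF

giving chain groups C_0 ≅ Z^5, C_1 ≅ Z^10, C_2 ≅ Z^10, C_3 ≅ Z^5.

Boundary ∂_1: C_1 → C_0 is given by ∂[p,q] = [q] − [p]. For instance
  ∂AE = E − A.
As a 5×10 matrix over Z this has rank 4, with invariant factors (1,1,1,1).

∂_2: C_2 → C_1 sends each 2-simplex [p,q,r] to [q,r] − [p,r] + [p,q]. For instance
  ∂ADF = DF − AF + AD,
  ∂BEF = EF − BF + BE.
This gives a 10×10 integer matrix of rank 6; reducing to Smith normal form yields diagonal entries (1,1,1,1,1,1).

The boundary map ∂_3: C_3 → C_2 sends each 3-simplex σ to the alternating sum Σ_i (−1)^i (σ with its i-th vertex removed). For instance
  ∂ADEF = DEF − AEF + ADF − ADE,
  ∂ABDE = BDE − ADE + ABE − ABD.
This gives a 10×5 integer matrix of rank 4; reducing to Smith normal form yields diagonal entries (1,1,1,1).

Now H_k = ker ∂_k / im ∂_{k+1}, so:

  H_0: rank C_0 − rank ∂_1 = 5 − 4 = 1, and the invariant factors of ∂_1 are all 1, so H_0 = Z.
  H_1: rank ker ∂_1 − rank ∂_2 = (10 − 4) − 6 = 0, and the invariant factors of ∂_2 are all 1, so H_1 = 0.
  H_2: rank ker ∂_2 − rank ∂_3 = (10 − 6) − 4 = 0, and the invariant factors of ∂_3 are all 1, so H_2 = 0.
  H_3: rank ker ∂_3 − rank ∂_4 = (5 − 4) − 0 = 1, and there is no ∂_4, so H_3 = Z.

H_0 = Z,  H_1 = 0,  H_2 = 0,  H_3 = Z.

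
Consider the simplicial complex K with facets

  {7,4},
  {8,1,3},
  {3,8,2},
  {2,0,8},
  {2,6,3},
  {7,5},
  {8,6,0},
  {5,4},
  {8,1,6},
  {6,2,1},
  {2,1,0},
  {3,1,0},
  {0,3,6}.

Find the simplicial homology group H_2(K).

H_2 ≅ 0.

K has 9 vertices, 18 edges, 10 triangles.
rank ∂_2 = 10, rank ∂_3 = 0 ⇒ b_2 = 10 − 10 − 0 = 0. So H_2 = 0.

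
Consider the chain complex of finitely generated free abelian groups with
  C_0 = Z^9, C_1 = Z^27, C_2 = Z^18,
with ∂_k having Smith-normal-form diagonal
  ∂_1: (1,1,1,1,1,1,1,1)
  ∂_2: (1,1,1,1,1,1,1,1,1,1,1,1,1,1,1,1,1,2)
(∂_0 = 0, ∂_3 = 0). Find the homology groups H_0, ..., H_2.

H_0 ≅ Z,  H_1 ≅ Z × Z/2,  H_2 = 0.

H_0: b_0 = 9 − 0 − 8 = 1; torsion from ∂_1 factors > 1: none. So H_0 ≅ Z.
H_1: b_1 = 27 − 8 − 18 = 1; torsion from ∂_2 factors > 1: [2]. So H_1 ≅ Z × Z/2.
H_2: b_2 = 18 − 18 − 0 = 0; torsion from ∂_3 factors > 1: none. So H_2 ≅ 0.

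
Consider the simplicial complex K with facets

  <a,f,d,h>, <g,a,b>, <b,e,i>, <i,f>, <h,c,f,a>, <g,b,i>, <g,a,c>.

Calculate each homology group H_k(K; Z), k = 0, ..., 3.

We work with the vertex ordering a < b < c < d < e < f < g < h < i. The simplices of K, each written with vertices in increasing order, are:

  0-simplices (9): a, b, c, d, e, f, g, h, i
  1-simplices (18): ab, ac, ad, af, ag, ah, be, bg, bi, cf, cg, ch, df, dh, ei, fh, fi, gi
  2-simplices (11): abg, acf, acg, ach, adf, adh, afh, bei, bgi, cfh, dfh
  3-simplices (2): acfh, adfh

giving chain groups C_0 ≅ Z^9, C_1 ≅ Z^18, C_2 ≅ Z^11, C_3 ≅ Z^2.

∂_1: C_1 → C_0 is given by ∂[p,q] = [q] − [p]. For instance
  ∂ah = h − a.
As a 9×18 matrix over Z this has rank 8, with invariant factors (1,1,1,1,1,1,1,1).

The boundary map ∂_2: C_2 → C_1 maps a triangle to the signed sum of its edges. For instance
  ∂bgi = gi − bi + bg,
  ∂afh = fh − ah + af.
This gives a 18×11 integer matrix of rank 9; reducing to Smith normal form yields diagonal entries (1,1,1,1,1,1,1,1,1).

Boundary ∂_3: C_3 → C_2 sends each 3-simplex σ to the alternating sum Σ_i (−1)^i (σ with its i-th vertex removed). For instance
  ∂acfh = cfh − afh + ach − acf,
  ∂adfh = dfh − afh + adh − adf.
As a 11×2 matrix over Z this has rank 2, with invariant factors (1,1).

Reading off H_k = ker ∂_k / im ∂_{k+1}:

  H_0: rank C_0 − rank ∂_1 = 9 − 8 = 1, and the invariant factors of ∂_1 are all 1, so H_0 = Z.
  H_1: rank ker ∂_1 − rank ∂_2 = (18 − 8) − 9 = 1, and the invariant factors of ∂_2 are all 1, so H_1 = Z.
  H_2: rank ker ∂_2 − rank ∂_3 = (11 − 9) − 2 = 0, and the invariant factors of ∂_3 are all 1, so H_2 = 0.
  H_3: rank ker ∂_3 − rank ∂_4 = (2 − 2) − 0 = 0, and there is no ∂_4, so H_3 = 0.

H_0 = Z,  H_1 = Z,  H_2 = 0,  H_3 = 0.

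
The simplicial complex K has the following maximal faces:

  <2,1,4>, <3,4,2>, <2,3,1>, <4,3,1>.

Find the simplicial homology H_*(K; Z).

H_0 = Z,  H_1 = 0,  H_2 = Z.

K has 4 vertices, 6 edges, 4 triangles.
rank ∂_0 = 0, rank ∂_1 = 3 ⇒ b_0 = 4 − 0 − 3 = 1; all invariant factors of ∂_1 are 1 so no torsion. So H_0 ≅ Z.
rank ∂_1 = 3, rank ∂_2 = 3 ⇒ b_1 = 6 − 3 − 3 = 0; all invariant factors of ∂_2 are 1 so no torsion. So H_1 ≅ 0.
rank ∂_2 = 3, rank ∂_3 = 0 ⇒ b_2 = 4 − 3 − 0 = 1. So H_2 ≅ Z.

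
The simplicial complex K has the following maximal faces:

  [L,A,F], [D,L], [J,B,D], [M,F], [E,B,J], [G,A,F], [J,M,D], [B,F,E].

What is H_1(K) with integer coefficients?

H_1 ≅ Z^2.

Order the vertices as A < B < D < E < F < G < J < L < M. Listing each simplex with vertices in this order, K has dimension 2 with simplices:

  0-simplices (9): A, B, D, E, F, G, J, L, M
  1-simplices (16): AF, AG, AL, BD, BE, BF, BJ, DJ, DL, DM, EF, EJ, FG, FL, FM, JM
  2-simplices (6): AFG, AFL, BDJ, BEF, BEJ, DJM

Hence C_0 ≅ Z^9, C_1 ≅ Z^16, C_2 ≅ Z^6.

∂_1: C_1 → C_0 sends each edge [p,q] (with p < q) to q − p. For instance
  ∂JM = M − J.
The 9×16 boundary matrix has rank 8 and Smith normal form diag(1,1,1,1,1,1,1,1).

Boundary ∂_2: C_2 → C_1 maps a triangle to the signed sum of its edges. For instance
  ∂DJM = JM − DM + DJ,
  ∂BEJ = EJ − BJ + BE.
The 16×6 boundary matrix has rank 6 and Smith normal form diag(1,1,1,1,1,1).

Reading off H_k = ker ∂_k / im ∂_{k+1}:

  H_1: rank ker ∂_1 − rank ∂_2 = (16 − 8) − 6 = 2, and the invariant factors of ∂_2 are all 1, so H_1 = Z^2.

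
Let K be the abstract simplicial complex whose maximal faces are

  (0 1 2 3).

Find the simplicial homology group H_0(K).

K has 4 vertices, 6 edges, 4 triangles, 1 3-simplex.
rank ∂_0 = 0, rank ∂_1 = 3 ⇒ b_0 = 4 − 0 − 3 = 1; all invariant factors of ∂_1 are 1 so no torsion. So H_0 ≅ Z.

H_0 ≅ Z.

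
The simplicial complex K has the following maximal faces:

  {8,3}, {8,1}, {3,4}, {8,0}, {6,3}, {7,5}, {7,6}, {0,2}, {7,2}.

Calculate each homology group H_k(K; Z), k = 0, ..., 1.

K has 9 vertices, 9 edges.
rank ∂_0 = 0, rank ∂_1 = 8 ⇒ b_0 = 9 − 0 − 8 = 1; all invariant factors of ∂_1 are 1 so no torsion. So H_0 ≅ Z.
rank ∂_1 = 8, rank ∂_2 = 0 ⇒ b_1 = 9 − 8 − 0 = 1. So H_1 ≅ Z.

H_0 ≅ Z,  H_1 ≅ Z.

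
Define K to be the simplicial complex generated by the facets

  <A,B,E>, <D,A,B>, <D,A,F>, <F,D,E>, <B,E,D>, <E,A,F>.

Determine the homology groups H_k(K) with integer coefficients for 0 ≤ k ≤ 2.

H_0 ≅ Z,  H_1 = 0,  H_2 ≅ Z.

Take the total order A < B < D < E < F on the vertex set. Then K (dimension 2) consists of the simplices:

  0-simplices (5): A, B, D, E, F
  1-simplices (9): AB, AD, AE, AF, BD, BE, DE, DF, EF
  2-simplices (6): ABD, ABE, ADF, AEF, BDE, DEF

giving chain groups C_0 ≅ Z^5, C_1 ≅ Z^9, C_2 ≅ Z^6.

∂_1: C_1 → C_0 sends each edge [p,q] (with p < q) to q − p. For instance
  ∂DF = F − D.
As a 5×9 matrix over Z this has rank 4, with invariant factors (1,1,1,1).

∂_2: C_2 → C_1 acts by ∂[p,q,r] = [q,r] − [p,r] + [p,q]. For instance
  ∂DEF = EF − DF + DE,
  ∂BDE = DE − BE + BD.
This gives a 9×6 integer matrix of rank 5; reducing to Smith normal form yields diagonal entries (1,1,1,1,1).

From H_k ≅ ker(∂_k) / im(∂_{k+1}) we obtain:

  H_0: rank C_0 − rank ∂_1 = 5 − 4 = 1, and the invariant factors of ∂_1 are all 1, so H_0 ≅ Z.
  H_1: rank ker ∂_1 − rank ∂_2 = (9 − 4) − 5 = 0, and the invariant factors of ∂_2 are all 1, so H_1 ≅ 0.
  H_2: rank ker ∂_2 − rank ∂_3 = (6 − 5) − 0 = 1, and there is no ∂_3, so H_2 ≅ Z.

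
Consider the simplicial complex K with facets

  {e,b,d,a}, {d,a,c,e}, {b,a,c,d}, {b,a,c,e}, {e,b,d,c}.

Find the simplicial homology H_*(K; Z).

H_0 = Z,  H_1 = 0,  H_2 = 0,  H_3 = Z.

Order the vertices as a < b < c < d < e. Listing each simplex with vertices in this order, K has dimension 3 with simplices:

  0-simplices (5): a, b, c, d, e
  1-simplices (10): ab, ac, ad, ae, bc, bd, be, cd, ce, de
  2-simplices (10): abc, abd, abe, acd, ace, ade, bcd, bce, bde, cde
  3-simplices (5): abcd, abce, abde, acde, bcde

Hence C_0 ≅ Z^5, C_1 ≅ Z^10, C_2 ≅ Z^10, C_3 ≅ Z^5.

The boundary map ∂_1: C_1 → C_0 maps an edge to its endpoints' difference, ∂[p,q] = q − p. For instance
  ∂bd = d − b.
The resulting 5×10 matrix has rank 4, and its Smith normal form has invariant factors (1,1,1,1).

The boundary map ∂_2: C_2 → C_1 maps a triangle to the signed sum of its edges. For instance
  ∂abe = be − ae + ab,
  ∂abd = bd − ad + ab.
This gives a 10×10 integer matrix of rank 6; reducing to Smith normal form yields diagonal entries (1,1,1,1,1,1).

∂_3: C_3 → C_2 sends each 3-simplex σ to the alternating sum Σ_i (−1)^i (σ with its i-th vertex removed). For instance
  ∂abce = bce − ace + abe − abc,
  ∂abde = bde − ade + abe − abd.
The 10×5 boundary matrix has rank 4 and Smith normal form diag(1,1,1,1).

Computing H_k = (kernel of ∂_k) / (image of ∂_{k+1}):

  H_0: rank C_0 − rank ∂_1 = 5 − 4 = 1, and the invariant factors of ∂_1 are all 1, so H_0 ≅ Z.
  H_1: rank ker ∂_1 − rank ∂_2 = (10 − 4) − 6 = 0, and the invariant factors of ∂_2 are all 1, so H_1 ≅ 0.
  H_2: rank ker ∂_2 − rank ∂_3 = (10 − 6) − 4 = 0, and the invariant factors of ∂_3 are all 1, so H_2 ≅ 0.
  H_3: rank ker ∂_3 − rank ∂_4 = (5 − 4) − 0 = 1, and there is no ∂_4, so H_3 ≅ Z.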